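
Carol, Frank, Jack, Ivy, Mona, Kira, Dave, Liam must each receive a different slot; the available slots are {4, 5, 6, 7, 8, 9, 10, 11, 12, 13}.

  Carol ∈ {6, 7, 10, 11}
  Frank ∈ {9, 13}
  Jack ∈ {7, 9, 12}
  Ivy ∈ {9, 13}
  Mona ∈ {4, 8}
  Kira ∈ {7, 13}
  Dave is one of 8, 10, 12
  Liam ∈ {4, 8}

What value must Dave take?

Frank and Ivy between them cover only {9, 13} — a naked pair. Remove those values from Jack, Kira.
That leaves Kira = 7. Strike 7 from Carol, Jack.
Jack must be 12 (only option left). So Dave can't be 12.
Mona and Liam share exactly the 2 values {4, 8}; by pigeonhole those values go to them, so strike 4, 8 from Dave.
So Dave = 10.

10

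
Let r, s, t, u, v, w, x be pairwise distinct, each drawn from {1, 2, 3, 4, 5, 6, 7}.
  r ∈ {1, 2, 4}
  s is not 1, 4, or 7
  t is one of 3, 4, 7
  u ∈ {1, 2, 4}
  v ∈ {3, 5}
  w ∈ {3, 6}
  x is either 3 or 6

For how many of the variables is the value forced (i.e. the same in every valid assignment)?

3

The 7 variables draw from only 7 values {1, 2, 3, 4, 5, 6, 7}, so each is used; only t can be 7, hence t = 7.
w and x share exactly the 2 values {3, 6}; by pigeonhole those values go to them, so strike 3, 6 from s, v.
v's domain is down to {5}, so v = 5. Strike 5 from s.
s has just one choice, so s = 2. Strike 2 from r, u.
Determined: s=2, t=7, v=5. The other variables each still have more than one consistent value. That makes 3.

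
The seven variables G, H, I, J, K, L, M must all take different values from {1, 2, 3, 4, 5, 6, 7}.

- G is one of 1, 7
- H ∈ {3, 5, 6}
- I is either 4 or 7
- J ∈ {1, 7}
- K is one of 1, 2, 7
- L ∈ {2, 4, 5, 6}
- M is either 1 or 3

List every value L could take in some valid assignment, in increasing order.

G and J share exactly the 2 values {1, 7}; by pigeonhole those values go to them, so strike 1, 7 from I, K, M.
I has just one choice, so I = 4. Remove 4 from L.
K's domain is down to {2}, so K = 2. Eliminate 2 elsewhere: L.
M has just one choice, so M = 3. Remove 3 from H.
No further eliminations apply; L can still be any of 5, 6.

5, 6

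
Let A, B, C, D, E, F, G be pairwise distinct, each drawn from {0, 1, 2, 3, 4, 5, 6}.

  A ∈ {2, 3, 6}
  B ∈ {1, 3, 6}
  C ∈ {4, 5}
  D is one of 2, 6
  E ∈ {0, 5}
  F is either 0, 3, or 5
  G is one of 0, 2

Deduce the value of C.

4

The 7 variables draw from only 7 values {0, 1, 2, 3, 4, 5, 6}, so each is used; only B can be 1, hence B = 1.
Among the 6 still-open variables, 4 fits only C (and all 6 values in {0, 2, 3, 4, 5, 6} must be used), so C = 4.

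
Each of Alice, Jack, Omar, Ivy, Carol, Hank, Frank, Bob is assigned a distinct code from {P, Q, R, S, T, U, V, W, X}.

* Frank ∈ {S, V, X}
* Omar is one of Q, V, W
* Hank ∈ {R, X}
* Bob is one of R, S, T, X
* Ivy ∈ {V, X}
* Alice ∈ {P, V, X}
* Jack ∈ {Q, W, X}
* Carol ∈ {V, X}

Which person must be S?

Frank

The 8 variables draw from only 8 values {P, Q, R, S, T, V, W, X}, so each is used; only Alice can be P, hence Alice = P.
The 7 still-open variables together cover exactly {Q, R, S, T, V, W, X} — 7 values for 7 variables — and T appears only in Bob's list, so Bob = T.
The 6 still-open variables together cover exactly {Q, R, S, V, W, X} — 6 values for 6 variables — and R appears only in Hank's list, so Hank = R.
The 5 still-open variables draw from only 5 values {Q, S, V, W, X}, so each is used; only Frank can be S, hence Frank = S.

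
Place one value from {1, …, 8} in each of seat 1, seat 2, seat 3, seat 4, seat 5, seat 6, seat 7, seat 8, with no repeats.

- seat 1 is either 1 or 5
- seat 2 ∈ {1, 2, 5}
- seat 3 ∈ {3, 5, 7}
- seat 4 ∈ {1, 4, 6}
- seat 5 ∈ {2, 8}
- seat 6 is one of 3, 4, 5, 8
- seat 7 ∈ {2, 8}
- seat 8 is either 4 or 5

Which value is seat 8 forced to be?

4

The 8 variables together cover exactly {1, 2, 3, 4, 5, 6, 7, 8} — 8 values for 8 variables — and 6 appears only in seat 4's list, so seat 4 = 6.
The 7 still-open variables draw from only 7 values {1, 2, 3, 4, 5, 7, 8}, so each is used; only seat 3 can be 7, hence seat 3 = 7.
The 6 still-open variables together cover exactly {1, 2, 3, 4, 5, 8} — 6 values for 6 variables — and 3 appears only in seat 6's list, so seat 6 = 3.
Among the 5 still-open variables, 4 fits only seat 8 (and all 5 values in {1, 2, 4, 5, 8} must be used), so seat 8 = 4.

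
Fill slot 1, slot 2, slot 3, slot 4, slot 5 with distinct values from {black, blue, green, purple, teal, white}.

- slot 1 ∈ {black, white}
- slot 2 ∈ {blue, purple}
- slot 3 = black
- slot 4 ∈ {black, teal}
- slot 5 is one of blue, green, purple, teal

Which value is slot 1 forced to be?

white

slot 3 must be black (only option left). Strike black from slot 1, slot 4.
So slot 1 = white.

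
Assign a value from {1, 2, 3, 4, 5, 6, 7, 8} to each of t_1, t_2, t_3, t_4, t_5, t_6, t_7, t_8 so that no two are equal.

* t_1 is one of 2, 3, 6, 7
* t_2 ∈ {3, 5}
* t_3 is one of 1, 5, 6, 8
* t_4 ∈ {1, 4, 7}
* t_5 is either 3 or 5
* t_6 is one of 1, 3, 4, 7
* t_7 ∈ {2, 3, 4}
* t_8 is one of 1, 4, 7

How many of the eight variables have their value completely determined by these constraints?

Among the 8 variables, 8 fits only t_3 (and all 8 values in {1, 2, 3, 4, 5, 6, 7, 8} must be used), so t_3 = 8.
Among the 7 still-open variables, 6 fits only t_1 (and all 7 values in {1, 2, 3, 4, 5, 6, 7} must be used), so t_1 = 6.
Among the 6 still-open variables, 2 fits only t_7 (and all 6 values in {1, 2, 3, 4, 5, 7} must be used), so t_7 = 2.
The 2 variables t_2 and t_5 are confined to {3, 5}, which locks those values in; drop them from t_6.
Determined: t_1=6, t_3=8, t_7=2. The other variables each still have more than one consistent value. That makes 3.

3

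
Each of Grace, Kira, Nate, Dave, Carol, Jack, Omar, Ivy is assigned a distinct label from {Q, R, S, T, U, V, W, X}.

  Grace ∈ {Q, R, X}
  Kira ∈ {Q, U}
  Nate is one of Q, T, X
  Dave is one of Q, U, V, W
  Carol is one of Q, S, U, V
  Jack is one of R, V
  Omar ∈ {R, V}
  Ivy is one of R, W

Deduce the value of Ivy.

The 8 variables draw from only 8 values {Q, R, S, T, U, V, W, X}, so each is used; only Carol can be S, hence Carol = S.
Among the 7 still-open variables, T fits only Nate (and all 7 values in {Q, R, T, U, V, W, X} must be used), so Nate = T.
Among the 6 still-open variables, X fits only Grace (and all 6 values in {Q, R, U, V, W, X} must be used), so Grace = X.
The 2 variables Jack and Omar are confined to {R, V}, which locks those values in; drop them from Dave, Ivy.
So Ivy = W.

W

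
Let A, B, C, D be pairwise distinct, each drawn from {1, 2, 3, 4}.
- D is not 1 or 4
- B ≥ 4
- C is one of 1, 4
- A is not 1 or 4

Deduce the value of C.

1

B's domain is down to {4}, so B = 4. Eliminate 4 elsewhere: C.
So C = 1.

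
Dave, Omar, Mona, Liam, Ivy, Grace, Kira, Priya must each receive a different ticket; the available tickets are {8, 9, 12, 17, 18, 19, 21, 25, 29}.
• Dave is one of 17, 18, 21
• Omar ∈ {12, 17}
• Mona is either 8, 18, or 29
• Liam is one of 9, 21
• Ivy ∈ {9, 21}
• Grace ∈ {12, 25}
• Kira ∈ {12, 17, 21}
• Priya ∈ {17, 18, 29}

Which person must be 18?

Among the 8 variables, 8 fits only Mona (and all 8 values in {8, 9, 12, 17, 18, 21, 25, 29} must be used), so Mona = 8.
Among the 7 still-open variables, 25 fits only Grace (and all 7 values in {9, 12, 17, 18, 21, 25, 29} must be used), so Grace = 25.
Among the 6 still-open variables, 29 fits only Priya (and all 6 values in {9, 12, 17, 18, 21, 29} must be used), so Priya = 29.
The 5 still-open variables together cover exactly {9, 12, 17, 18, 21} — 5 values for 5 variables — and 18 appears only in Dave's list, so Dave = 18.

Dave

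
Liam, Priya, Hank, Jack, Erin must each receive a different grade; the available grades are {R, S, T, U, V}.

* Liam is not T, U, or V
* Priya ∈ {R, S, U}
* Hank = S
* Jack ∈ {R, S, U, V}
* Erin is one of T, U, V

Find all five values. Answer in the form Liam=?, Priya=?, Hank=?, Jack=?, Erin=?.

Liam=R, Priya=U, Hank=S, Jack=V, Erin=T

Hank must be S (only option left). Strike S from Liam, Priya, Jack.
Liam has just one choice, so Liam = R. Eliminate R elsewhere: Priya, Jack.
Priya must be U (only option left). So Jack, Erin can't be U.
Jack's domain is down to {V}, so Jack = V. Eliminate V elsewhere: Erin.
Erin has just one choice, so Erin = T.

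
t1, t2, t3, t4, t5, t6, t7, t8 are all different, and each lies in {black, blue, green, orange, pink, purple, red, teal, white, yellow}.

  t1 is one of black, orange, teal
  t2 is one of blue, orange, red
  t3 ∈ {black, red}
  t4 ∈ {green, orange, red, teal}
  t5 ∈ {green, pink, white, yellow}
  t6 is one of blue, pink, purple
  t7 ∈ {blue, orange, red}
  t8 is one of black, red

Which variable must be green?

t4

t3 and t8 share exactly the 2 values {black, red}; by pigeonhole those values go to them, so strike black, red from t1, t2, t4, t7.
The 2 variables t2 and t7 are confined to {blue, orange}, which locks those values in; drop them from t1, t4, t6.
t1 has just one choice, so t1 = teal. Strike teal from t4.
So green goes to t4.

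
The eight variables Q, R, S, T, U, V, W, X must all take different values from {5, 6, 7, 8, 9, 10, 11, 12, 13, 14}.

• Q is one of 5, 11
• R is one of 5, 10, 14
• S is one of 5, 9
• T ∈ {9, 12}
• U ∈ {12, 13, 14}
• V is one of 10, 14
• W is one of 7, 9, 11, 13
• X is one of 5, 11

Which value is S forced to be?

9

Among the 8 variables, 7 fits only W (and all 8 values in {5, 7, 9, 10, 11, 12, 13, 14} must be used), so W = 7.
The 7 still-open variables draw from only 7 values {5, 9, 10, 11, 12, 13, 14}, so each is used; only U can be 13, hence U = 13.
Among the 6 still-open variables, 12 fits only T (and all 6 values in {5, 9, 10, 11, 12, 14} must be used), so T = 12.
Among the 5 still-open variables, 9 fits only S (and all 5 values in {5, 9, 10, 11, 14} must be used), so S = 9.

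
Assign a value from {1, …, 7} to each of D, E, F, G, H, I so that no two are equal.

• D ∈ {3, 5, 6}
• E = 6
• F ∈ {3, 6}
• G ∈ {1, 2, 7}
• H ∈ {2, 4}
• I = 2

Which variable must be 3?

F

E's domain is down to {6}, so E = 6. So D, F can't be 6.
So 3 goes to F.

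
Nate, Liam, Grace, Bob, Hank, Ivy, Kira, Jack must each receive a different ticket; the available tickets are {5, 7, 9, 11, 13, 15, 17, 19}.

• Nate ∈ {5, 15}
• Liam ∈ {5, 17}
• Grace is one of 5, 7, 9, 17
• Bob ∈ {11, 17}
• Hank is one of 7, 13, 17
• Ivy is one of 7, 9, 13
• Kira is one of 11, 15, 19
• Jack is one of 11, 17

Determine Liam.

5

Among the 8 variables, 19 fits only Kira (and all 8 values in {5, 7, 9, 11, 13, 15, 17, 19} must be used), so Kira = 19.
The 7 still-open variables together cover exactly {5, 7, 9, 11, 13, 15, 17} — 7 values for 7 variables — and 15 appears only in Nate's list, so Nate = 15.
Bob and Jack share exactly the 2 values {11, 17}; by pigeonhole those values go to them, so strike 11, 17 from Liam, Grace, Hank.
So Liam = 5.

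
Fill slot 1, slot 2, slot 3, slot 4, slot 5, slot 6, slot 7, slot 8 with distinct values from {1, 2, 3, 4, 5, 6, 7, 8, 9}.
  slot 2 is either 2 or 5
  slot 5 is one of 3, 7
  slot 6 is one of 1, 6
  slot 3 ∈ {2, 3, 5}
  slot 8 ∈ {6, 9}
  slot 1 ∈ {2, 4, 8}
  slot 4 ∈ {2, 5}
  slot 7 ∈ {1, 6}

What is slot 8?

9

slot 2 and slot 4 between them cover only {2, 5} — a naked pair. Remove those values from slot 1, slot 3.
slot 3 must be 3 (only option left). Remove 3 from slot 5.
That leaves slot 5 = 7.
slot 6 and slot 7 share exactly the 2 values {1, 6}; by pigeonhole those values go to them, so strike 1, 6 from slot 8.
So slot 8 = 9.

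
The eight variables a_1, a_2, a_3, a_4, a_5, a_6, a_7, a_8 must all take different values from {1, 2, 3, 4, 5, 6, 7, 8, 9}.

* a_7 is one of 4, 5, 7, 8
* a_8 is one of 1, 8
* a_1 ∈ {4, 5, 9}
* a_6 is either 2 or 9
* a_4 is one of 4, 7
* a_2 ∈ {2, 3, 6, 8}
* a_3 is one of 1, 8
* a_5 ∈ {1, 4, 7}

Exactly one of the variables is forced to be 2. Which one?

a_6

a_3 and a_8 between them cover only {1, 8} — a naked pair. Remove those values from a_2, a_5, a_7.
a_4 and a_5 between them cover only {4, 7} — a naked pair. Remove those values from a_1, a_7.
a_7 has just one choice, so a_7 = 5. So a_1 can't be 5.
That leaves a_1 = 9. Eliminate 9 elsewhere: a_6.
So 2 goes to a_6.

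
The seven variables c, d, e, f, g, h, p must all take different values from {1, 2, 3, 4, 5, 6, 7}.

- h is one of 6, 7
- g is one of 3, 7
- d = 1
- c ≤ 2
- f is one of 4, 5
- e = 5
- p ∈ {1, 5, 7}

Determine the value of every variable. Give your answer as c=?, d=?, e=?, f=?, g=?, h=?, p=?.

c=2, d=1, e=5, f=4, g=3, h=6, p=7

d has just one choice, so d = 1. Strike 1 from c, p.
e's domain is down to {5}, so e = 5. Strike 5 from f, p.
f has just one choice, so f = 4.
p's domain is down to {7}, so p = 7. Strike 7 from g, h.
c must be 2 (only option left).
g must be 3 (only option left).
h's domain is down to {6}, so h = 6.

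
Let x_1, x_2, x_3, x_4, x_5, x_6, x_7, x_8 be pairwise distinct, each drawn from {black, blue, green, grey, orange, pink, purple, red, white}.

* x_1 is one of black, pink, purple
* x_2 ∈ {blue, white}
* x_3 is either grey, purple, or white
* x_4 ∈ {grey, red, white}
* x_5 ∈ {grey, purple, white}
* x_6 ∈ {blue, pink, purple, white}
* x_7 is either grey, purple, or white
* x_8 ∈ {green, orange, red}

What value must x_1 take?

x_3, x_5, x_7 between them cover only {grey, purple, white} — a naked triple. Remove those values from x_1, x_2, x_4, x_6.
x_2's domain is down to {blue}, so x_2 = blue. Eliminate blue elsewhere: x_6.
x_4's domain is down to {red}, so x_4 = red. So x_8 can't be red.
That leaves x_6 = pink. Eliminate pink elsewhere: x_1.
So x_1 = black.

black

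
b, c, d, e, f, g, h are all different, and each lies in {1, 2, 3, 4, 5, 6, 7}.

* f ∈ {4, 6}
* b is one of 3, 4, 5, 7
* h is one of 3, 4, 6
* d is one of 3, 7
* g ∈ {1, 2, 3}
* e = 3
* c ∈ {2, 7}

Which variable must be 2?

e's domain is down to {3}, so e = 3. Eliminate 3 elsewhere: b, d, g, h.
d's domain is down to {7}, so d = 7. Remove 7 from b, c.
So 2 goes to c.

c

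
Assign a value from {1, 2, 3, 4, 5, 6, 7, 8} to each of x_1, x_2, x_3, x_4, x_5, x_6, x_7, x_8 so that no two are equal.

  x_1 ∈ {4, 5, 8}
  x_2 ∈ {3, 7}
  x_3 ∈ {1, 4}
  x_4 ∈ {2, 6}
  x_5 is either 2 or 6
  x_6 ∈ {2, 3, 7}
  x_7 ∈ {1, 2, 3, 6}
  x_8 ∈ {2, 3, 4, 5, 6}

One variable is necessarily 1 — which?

The 8 variables together cover exactly {1, 2, 3, 4, 5, 6, 7, 8} — 8 values for 8 variables — and 8 appears only in x_1's list, so x_1 = 8.
The 7 still-open variables together cover exactly {1, 2, 3, 4, 5, 6, 7} — 7 values for 7 variables — and 5 appears only in x_8's list, so x_8 = 5.
The 6 still-open variables together cover exactly {1, 2, 3, 4, 6, 7} — 6 values for 6 variables — and 4 appears only in x_3's list, so x_3 = 4.
The 5 still-open variables draw from only 5 values {1, 2, 3, 6, 7}, so each is used; only x_7 can be 1, hence x_7 = 1.

x_7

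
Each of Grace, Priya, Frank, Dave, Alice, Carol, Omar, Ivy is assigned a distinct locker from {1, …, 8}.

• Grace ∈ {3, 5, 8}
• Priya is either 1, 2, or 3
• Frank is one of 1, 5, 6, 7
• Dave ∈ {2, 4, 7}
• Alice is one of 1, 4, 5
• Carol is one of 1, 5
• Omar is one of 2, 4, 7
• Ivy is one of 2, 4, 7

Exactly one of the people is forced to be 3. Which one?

The 8 variables draw from only 8 values {1, 2, 3, 4, 5, 6, 7, 8}, so each is used; only Frank can be 6, hence Frank = 6.
The 7 still-open variables draw from only 7 values {1, 2, 3, 4, 5, 7, 8}, so each is used; only Grace can be 8, hence Grace = 8.
The 6 still-open variables draw from only 6 values {1, 2, 3, 4, 5, 7}, so each is used; only Priya can be 3, hence Priya = 3.

Priya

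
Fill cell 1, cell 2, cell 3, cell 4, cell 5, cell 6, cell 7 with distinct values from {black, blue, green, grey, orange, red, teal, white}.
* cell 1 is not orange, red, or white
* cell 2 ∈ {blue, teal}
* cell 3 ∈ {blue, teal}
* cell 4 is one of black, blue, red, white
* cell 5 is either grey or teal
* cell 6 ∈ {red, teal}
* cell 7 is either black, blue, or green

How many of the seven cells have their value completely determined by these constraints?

The 7 variables together cover exactly {black, blue, green, grey, red, teal, white} — 7 values for 7 variables — and white appears only in cell 4's list, so cell 4 = white.
The 6 still-open variables together cover exactly {black, blue, green, grey, red, teal} — 6 values for 6 variables — and red appears only in cell 6's list, so cell 6 = red.
The 2 variables cell 2 and cell 3 are confined to {blue, teal}, which locks those values in; drop them from cell 1, cell 5, cell 7.
cell 5's domain is down to {grey}, so cell 5 = grey. So cell 1 can't be grey.
Determined: cell 4=white, cell 5=grey, cell 6=red. The other cells each still have more than one consistent value. That makes 3.

3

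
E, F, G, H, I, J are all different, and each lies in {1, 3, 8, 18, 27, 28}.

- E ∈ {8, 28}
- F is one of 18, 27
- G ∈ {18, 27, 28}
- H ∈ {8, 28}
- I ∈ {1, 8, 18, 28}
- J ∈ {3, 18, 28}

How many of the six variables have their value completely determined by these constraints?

2

The 6 variables draw from only 6 values {1, 3, 8, 18, 27, 28}, so each is used; only I can be 1, hence I = 1.
The 5 still-open variables together cover exactly {3, 8, 18, 27, 28} — 5 values for 5 variables — and 3 appears only in J's list, so J = 3.
E and H between them cover only {8, 28} — a naked pair. Remove those values from G.
Determined: I=1, J=3. The other variables each still have more than one consistent value. That makes 2.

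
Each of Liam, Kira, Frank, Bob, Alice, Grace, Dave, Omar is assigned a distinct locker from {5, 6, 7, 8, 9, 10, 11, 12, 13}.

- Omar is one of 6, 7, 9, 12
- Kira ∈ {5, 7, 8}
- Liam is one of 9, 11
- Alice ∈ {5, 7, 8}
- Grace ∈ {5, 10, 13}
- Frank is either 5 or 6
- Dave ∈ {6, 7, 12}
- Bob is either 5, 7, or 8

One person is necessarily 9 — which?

The 3 variables Kira, Bob, Alice are confined to {5, 7, 8}, which locks those values in; drop them from Frank, Grace, Dave, Omar.
Frank's domain is down to {6}, so Frank = 6. Eliminate 6 elsewhere: Dave, Omar.
That leaves Dave = 12. Remove 12 from Omar.
So 9 goes to Omar.

Omar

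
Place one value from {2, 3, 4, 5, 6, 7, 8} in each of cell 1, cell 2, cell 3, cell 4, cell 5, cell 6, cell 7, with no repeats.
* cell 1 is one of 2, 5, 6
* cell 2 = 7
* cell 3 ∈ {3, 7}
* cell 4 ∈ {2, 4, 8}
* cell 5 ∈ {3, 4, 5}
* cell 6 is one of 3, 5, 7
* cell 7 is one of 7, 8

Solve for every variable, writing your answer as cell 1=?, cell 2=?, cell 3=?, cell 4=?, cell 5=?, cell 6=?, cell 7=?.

cell 2's domain is down to {7}, so cell 2 = 7. Remove 7 from cell 3, cell 6, cell 7.
cell 3's domain is down to {3}, so cell 3 = 3. So cell 5, cell 6 can't be 3.
cell 6 has just one choice, so cell 6 = 5. Remove 5 from cell 1, cell 5.
That leaves cell 7 = 8. So cell 4 can't be 8.
cell 5 has just one choice, so cell 5 = 4. So cell 4 can't be 4.
cell 4 has just one choice, so cell 4 = 2. Strike 2 from cell 1.
cell 1 must be 6 (only option left).

cell 1=6, cell 2=7, cell 3=3, cell 4=2, cell 5=4, cell 6=5, cell 7=8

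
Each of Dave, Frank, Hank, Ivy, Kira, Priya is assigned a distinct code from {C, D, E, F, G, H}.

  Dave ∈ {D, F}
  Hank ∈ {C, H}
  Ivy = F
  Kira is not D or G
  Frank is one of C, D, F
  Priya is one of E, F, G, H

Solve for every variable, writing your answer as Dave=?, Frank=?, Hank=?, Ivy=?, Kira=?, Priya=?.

Ivy must be F (only option left). Strike F from Dave, Frank, Kira, Priya.
Dave's domain is down to {D}, so Dave = D. Remove D from Frank.
Frank's domain is down to {C}, so Frank = C. Eliminate C elsewhere: Hank, Kira.
Hank's domain is down to {H}, so Hank = H. So Kira, Priya can't be H.
Kira's domain is down to {E}, so Kira = E. Remove E from Priya.
That leaves Priya = G.

Dave=D, Frank=C, Hank=H, Ivy=F, Kira=E, Priya=G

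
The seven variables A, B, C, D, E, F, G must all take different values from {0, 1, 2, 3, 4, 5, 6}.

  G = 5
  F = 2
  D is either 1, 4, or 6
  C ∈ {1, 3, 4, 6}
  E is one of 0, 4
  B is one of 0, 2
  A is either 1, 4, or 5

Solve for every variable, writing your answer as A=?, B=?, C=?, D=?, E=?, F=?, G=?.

F's domain is down to {2}, so F = 2. Remove 2 from B.
G's domain is down to {5}, so G = 5. Eliminate 5 elsewhere: A.
B has just one choice, so B = 0. Eliminate 0 elsewhere: E.
That leaves E = 4. So A, C, D can't be 4.
A has just one choice, so A = 1. So C, D can't be 1.
D must be 6 (only option left). Remove 6 from C.
That leaves C = 3.

A=1, B=0, C=3, D=6, E=4, F=2, G=5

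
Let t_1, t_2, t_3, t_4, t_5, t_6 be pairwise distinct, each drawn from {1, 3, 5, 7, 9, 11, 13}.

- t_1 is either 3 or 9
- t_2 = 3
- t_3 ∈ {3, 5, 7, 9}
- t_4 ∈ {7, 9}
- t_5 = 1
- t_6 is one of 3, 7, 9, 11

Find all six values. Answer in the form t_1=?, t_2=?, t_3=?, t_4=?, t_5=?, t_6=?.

t_2's domain is down to {3}, so t_2 = 3. Remove 3 from t_1, t_3, t_6.
That leaves t_5 = 1.
That leaves t_1 = 9. So t_3, t_4, t_6 can't be 9.
t_4 has just one choice, so t_4 = 7. Remove 7 from t_3, t_6.
t_6 must be 11 (only option left).
t_3's domain is down to {5}, so t_3 = 5.

t_1=9, t_2=3, t_3=5, t_4=7, t_5=1, t_6=11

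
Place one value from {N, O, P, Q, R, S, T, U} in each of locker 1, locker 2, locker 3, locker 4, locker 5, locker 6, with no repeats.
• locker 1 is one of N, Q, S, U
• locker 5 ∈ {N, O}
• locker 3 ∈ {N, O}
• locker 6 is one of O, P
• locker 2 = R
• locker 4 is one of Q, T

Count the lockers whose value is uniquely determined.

locker 2's domain is down to {R}, so locker 2 = R.
The 2 variables locker 3 and locker 5 are confined to {N, O}, which locks those values in; drop them from locker 1, locker 6.
locker 6's domain is down to {P}, so locker 6 = P.
Determined: locker 2=R, locker 6=P. The other lockers each still have more than one consistent value. That makes 2.

2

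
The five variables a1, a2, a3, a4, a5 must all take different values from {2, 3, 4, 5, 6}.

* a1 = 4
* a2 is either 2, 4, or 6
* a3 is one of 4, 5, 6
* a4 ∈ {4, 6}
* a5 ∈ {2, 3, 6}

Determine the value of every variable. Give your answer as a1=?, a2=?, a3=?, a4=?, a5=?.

a1 has just one choice, so a1 = 4. Strike 4 from a2, a3, a4.
a4 must be 6 (only option left). Eliminate 6 elsewhere: a2, a3, a5.
a2 has just one choice, so a2 = 2. Remove 2 from a5.
a3 has just one choice, so a3 = 5.
a5's domain is down to {3}, so a5 = 3.

a1=4, a2=2, a3=5, a4=6, a5=3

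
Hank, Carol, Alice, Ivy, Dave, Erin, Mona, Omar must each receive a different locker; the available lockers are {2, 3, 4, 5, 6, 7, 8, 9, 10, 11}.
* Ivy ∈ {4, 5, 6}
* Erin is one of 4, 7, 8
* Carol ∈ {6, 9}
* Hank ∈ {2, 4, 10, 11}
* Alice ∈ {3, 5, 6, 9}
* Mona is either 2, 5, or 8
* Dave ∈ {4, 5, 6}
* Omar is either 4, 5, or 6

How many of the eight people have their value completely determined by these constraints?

2

The 3 variables Ivy, Dave, Omar are confined to {4, 5, 6}, which locks those values in; drop them from Hank, Carol, Alice, Erin, Mona.
Carol has just one choice, so Carol = 9. Strike 9 from Alice.
Alice must be 3 (only option left).
Determined: Carol=9, Alice=3. The other people each still have more than one consistent value. That makes 2.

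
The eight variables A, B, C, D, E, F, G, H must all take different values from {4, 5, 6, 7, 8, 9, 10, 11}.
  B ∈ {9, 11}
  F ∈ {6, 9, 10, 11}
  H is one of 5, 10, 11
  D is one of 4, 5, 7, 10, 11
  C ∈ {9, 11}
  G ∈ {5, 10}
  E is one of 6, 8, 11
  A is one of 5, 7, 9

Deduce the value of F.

6

The 8 variables draw from only 8 values {4, 5, 6, 7, 8, 9, 10, 11}, so each is used; only D can be 4, hence D = 4.
The 7 still-open variables draw from only 7 values {5, 6, 7, 8, 9, 10, 11}, so each is used; only A can be 7, hence A = 7.
Among the 6 still-open variables, 8 fits only E (and all 6 values in {5, 6, 8, 9, 10, 11} must be used), so E = 8.
The 5 still-open variables together cover exactly {5, 6, 9, 10, 11} — 5 values for 5 variables — and 6 appears only in F's list, so F = 6.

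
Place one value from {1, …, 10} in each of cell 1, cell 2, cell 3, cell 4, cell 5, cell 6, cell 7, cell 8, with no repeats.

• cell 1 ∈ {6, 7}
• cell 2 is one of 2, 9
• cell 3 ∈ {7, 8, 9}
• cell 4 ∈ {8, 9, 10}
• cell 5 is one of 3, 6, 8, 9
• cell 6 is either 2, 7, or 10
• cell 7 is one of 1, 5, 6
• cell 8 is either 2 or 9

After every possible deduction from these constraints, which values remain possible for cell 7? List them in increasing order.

1, 5

The 2 variables cell 2 and cell 8 are confined to {2, 9}, which locks those values in; drop them from cell 3, cell 4, cell 5, cell 6.
The 3 variables cell 3, cell 4, cell 6 are confined to {7, 8, 10}, which locks those values in; drop them from cell 1, cell 5.
cell 1 must be 6 (only option left). Remove 6 from cell 5, cell 7.
That leaves cell 5 = 3.
No further eliminations apply; cell 7 can still be any of 1, 5.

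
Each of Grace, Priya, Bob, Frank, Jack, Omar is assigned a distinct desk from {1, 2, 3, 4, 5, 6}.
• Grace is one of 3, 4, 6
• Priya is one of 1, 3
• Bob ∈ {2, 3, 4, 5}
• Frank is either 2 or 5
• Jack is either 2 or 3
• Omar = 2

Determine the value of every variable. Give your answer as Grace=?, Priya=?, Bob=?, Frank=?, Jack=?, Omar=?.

Grace=6, Priya=1, Bob=4, Frank=5, Jack=3, Omar=2

Omar has just one choice, so Omar = 2. So Bob, Frank, Jack can't be 2.
That leaves Frank = 5. Eliminate 5 elsewhere: Bob.
Jack must be 3 (only option left). So Grace, Priya, Bob can't be 3.
Priya must be 1 (only option left).
That leaves Bob = 4. Remove 4 from Grace.
That leaves Grace = 6.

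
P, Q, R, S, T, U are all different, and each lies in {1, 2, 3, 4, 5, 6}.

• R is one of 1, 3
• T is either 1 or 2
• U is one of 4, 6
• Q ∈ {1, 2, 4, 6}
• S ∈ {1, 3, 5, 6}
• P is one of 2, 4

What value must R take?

3

The 6 variables together cover exactly {1, 2, 3, 4, 5, 6} — 6 values for 6 variables — and 5 appears only in S's list, so S = 5.
The 5 still-open variables draw from only 5 values {1, 2, 3, 4, 6}, so each is used; only R can be 3, hence R = 3.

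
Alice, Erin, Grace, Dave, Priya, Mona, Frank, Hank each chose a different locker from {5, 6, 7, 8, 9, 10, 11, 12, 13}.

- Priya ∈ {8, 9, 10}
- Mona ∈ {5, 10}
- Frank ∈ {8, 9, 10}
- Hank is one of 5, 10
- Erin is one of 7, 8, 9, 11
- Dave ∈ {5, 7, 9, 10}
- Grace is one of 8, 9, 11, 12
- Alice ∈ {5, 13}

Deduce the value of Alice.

13

The 8 variables together cover exactly {5, 7, 8, 9, 10, 11, 12, 13} — 8 values for 8 variables — and 12 appears only in Grace's list, so Grace = 12.
The 7 still-open variables draw from only 7 values {5, 7, 8, 9, 10, 11, 13}, so each is used; only Erin can be 11, hence Erin = 11.
The 6 still-open variables draw from only 6 values {5, 7, 8, 9, 10, 13}, so each is used; only Dave can be 7, hence Dave = 7.
The 5 still-open variables together cover exactly {5, 8, 9, 10, 13} — 5 values for 5 variables — and 13 appears only in Alice's list, so Alice = 13.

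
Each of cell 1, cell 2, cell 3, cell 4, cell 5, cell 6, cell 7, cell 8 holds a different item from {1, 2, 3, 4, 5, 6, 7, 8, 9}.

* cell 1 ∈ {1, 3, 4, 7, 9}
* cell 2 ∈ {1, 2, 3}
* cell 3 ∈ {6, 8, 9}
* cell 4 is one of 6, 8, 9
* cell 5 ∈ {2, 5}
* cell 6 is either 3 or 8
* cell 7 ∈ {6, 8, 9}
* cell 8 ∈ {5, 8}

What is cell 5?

cell 3, cell 4, cell 7 share exactly the 3 values {6, 8, 9}; by pigeonhole those values go to them, so strike 6, 8, 9 from cell 1, cell 6, cell 8.
cell 6 must be 3 (only option left). Strike 3 from cell 1, cell 2.
cell 8's domain is down to {5}, so cell 8 = 5. Strike 5 from cell 5.
So cell 5 = 2.

2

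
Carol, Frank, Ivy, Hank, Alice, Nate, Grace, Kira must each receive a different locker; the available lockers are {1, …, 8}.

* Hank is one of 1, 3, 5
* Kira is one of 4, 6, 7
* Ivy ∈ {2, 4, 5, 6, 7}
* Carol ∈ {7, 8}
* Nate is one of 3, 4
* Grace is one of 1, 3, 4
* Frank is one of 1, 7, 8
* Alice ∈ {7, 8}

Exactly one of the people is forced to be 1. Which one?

Frank

Among the 8 variables, 2 fits only Ivy (and all 8 values in {1, 2, 3, 4, 5, 6, 7, 8} must be used), so Ivy = 2.
The 7 still-open variables draw from only 7 values {1, 3, 4, 5, 6, 7, 8}, so each is used; only Hank can be 5, hence Hank = 5.
The 6 still-open variables together cover exactly {1, 3, 4, 6, 7, 8} — 6 values for 6 variables — and 6 appears only in Kira's list, so Kira = 6.
The 2 variables Carol and Alice are confined to {7, 8}, which locks those values in; drop them from Frank.
So 1 goes to Frank.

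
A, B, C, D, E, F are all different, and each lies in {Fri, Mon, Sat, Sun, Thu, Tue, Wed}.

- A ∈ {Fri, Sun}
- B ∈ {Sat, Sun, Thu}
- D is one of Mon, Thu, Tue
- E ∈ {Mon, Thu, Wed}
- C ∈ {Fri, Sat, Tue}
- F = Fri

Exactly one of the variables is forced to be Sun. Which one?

F has just one choice, so F = Fri. So A, C can't be Fri.
So Sun goes to A.

A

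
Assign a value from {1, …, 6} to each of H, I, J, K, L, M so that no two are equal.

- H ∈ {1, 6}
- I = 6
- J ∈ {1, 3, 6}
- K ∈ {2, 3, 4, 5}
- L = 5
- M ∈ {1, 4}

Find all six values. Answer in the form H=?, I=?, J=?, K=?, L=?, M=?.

H=1, I=6, J=3, K=2, L=5, M=4

I has just one choice, so I = 6. Eliminate 6 elsewhere: H, J.
L must be 5 (only option left). Strike 5 from K.
H has just one choice, so H = 1. Strike 1 from J, M.
That leaves J = 3. So K can't be 3.
M has just one choice, so M = 4. Strike 4 from K.
K's domain is down to {2}, so K = 2.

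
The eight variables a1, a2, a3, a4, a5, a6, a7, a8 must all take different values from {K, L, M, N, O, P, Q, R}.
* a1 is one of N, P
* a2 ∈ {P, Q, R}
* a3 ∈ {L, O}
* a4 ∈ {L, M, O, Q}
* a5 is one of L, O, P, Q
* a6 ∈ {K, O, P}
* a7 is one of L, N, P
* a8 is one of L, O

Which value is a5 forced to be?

The 8 variables draw from only 8 values {K, L, M, N, O, P, Q, R}, so each is used; only a6 can be K, hence a6 = K.
The 7 still-open variables together cover exactly {L, M, N, O, P, Q, R} — 7 values for 7 variables — and M appears only in a4's list, so a4 = M.
Among the 6 still-open variables, R fits only a2 (and all 6 values in {L, N, O, P, Q, R} must be used), so a2 = R.
The 5 still-open variables together cover exactly {L, N, O, P, Q} — 5 values for 5 variables — and Q appears only in a5's list, so a5 = Q.

Q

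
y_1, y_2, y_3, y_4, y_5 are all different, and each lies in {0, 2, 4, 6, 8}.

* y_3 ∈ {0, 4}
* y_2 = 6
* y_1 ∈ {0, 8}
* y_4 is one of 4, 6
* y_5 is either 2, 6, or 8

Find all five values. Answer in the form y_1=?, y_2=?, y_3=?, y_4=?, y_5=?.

y_2 must be 6 (only option left). Eliminate 6 elsewhere: y_4, y_5.
y_4's domain is down to {4}, so y_4 = 4. Strike 4 from y_3.
y_3 has just one choice, so y_3 = 0. Eliminate 0 elsewhere: y_1.
y_1 must be 8 (only option left). Strike 8 from y_5.
y_5 has just one choice, so y_5 = 2.

y_1=8, y_2=6, y_3=0, y_4=4, y_5=2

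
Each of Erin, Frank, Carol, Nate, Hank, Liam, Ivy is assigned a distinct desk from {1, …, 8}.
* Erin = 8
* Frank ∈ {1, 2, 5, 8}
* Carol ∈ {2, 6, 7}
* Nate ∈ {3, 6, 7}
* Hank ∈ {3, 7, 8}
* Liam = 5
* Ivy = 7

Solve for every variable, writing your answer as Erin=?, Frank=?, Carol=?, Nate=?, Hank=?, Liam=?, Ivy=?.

Erin=8, Frank=1, Carol=2, Nate=6, Hank=3, Liam=5, Ivy=7

Erin has just one choice, so Erin = 8. So Frank, Hank can't be 8.
Liam has just one choice, so Liam = 5. Remove 5 from Frank.
Ivy's domain is down to {7}, so Ivy = 7. Remove 7 from Carol, Nate, Hank.
That leaves Hank = 3. Strike 3 from Nate.
Nate has just one choice, so Nate = 6. Strike 6 from Carol.
Carol's domain is down to {2}, so Carol = 2. Eliminate 2 elsewhere: Frank.
Frank must be 1 (only option left).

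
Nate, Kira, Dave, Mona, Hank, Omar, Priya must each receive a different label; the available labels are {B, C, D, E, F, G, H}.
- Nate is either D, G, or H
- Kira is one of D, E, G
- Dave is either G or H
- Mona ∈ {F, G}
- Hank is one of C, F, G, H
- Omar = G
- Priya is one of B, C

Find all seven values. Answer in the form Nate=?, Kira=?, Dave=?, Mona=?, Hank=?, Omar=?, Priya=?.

Omar must be G (only option left). Remove G from Nate, Kira, Dave, Mona, Hank.
That leaves Dave = H. Strike H from Nate, Hank.
Mona has just one choice, so Mona = F. Remove F from Hank.
Hank's domain is down to {C}, so Hank = C. So Priya can't be C.
Priya must be B (only option left).
Nate has just one choice, so Nate = D. So Kira can't be D.
Kira has just one choice, so Kira = E.

Nate=D, Kira=E, Dave=H, Mona=F, Hank=C, Omar=G, Priya=B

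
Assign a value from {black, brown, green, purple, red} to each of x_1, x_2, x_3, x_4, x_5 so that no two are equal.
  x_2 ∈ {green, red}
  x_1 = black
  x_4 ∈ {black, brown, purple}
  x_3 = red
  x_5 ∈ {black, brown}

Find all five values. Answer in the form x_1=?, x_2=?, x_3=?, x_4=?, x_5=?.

x_1=black, x_2=green, x_3=red, x_4=purple, x_5=brown

x_1 has just one choice, so x_1 = black. Remove black from x_4, x_5.
x_3 has just one choice, so x_3 = red. Remove red from x_2.
x_5's domain is down to {brown}, so x_5 = brown. Eliminate brown elsewhere: x_4.
x_2 must be green (only option left).
x_4 has just one choice, so x_4 = purple.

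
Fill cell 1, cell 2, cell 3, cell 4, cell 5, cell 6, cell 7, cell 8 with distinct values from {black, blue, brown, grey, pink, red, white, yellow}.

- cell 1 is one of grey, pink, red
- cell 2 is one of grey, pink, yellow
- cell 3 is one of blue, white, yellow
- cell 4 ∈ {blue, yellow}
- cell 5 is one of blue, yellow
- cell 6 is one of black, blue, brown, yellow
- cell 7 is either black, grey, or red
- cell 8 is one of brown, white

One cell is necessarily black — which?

cell 6

The 2 variables cell 4 and cell 5 are confined to {blue, yellow}, which locks those values in; drop them from cell 2, cell 3, cell 6.
cell 3 has just one choice, so cell 3 = white. Strike white from cell 8.
cell 8's domain is down to {brown}, so cell 8 = brown. Remove brown from cell 6.
So black goes to cell 6.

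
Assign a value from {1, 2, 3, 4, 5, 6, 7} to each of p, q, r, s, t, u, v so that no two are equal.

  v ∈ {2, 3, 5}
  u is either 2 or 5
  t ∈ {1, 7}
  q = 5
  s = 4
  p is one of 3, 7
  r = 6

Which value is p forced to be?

q's domain is down to {5}, so q = 5. So u, v can't be 5.
That leaves r = 6.
s has just one choice, so s = 4.
That leaves u = 2. Remove 2 from v.
That leaves v = 3. Strike 3 from p.
So p = 7.

7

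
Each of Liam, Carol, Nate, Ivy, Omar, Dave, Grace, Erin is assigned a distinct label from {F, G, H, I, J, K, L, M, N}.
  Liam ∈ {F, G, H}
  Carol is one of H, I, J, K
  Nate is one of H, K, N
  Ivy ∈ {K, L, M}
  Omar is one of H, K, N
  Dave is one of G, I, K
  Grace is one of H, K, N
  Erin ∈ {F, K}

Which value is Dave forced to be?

Nate, Omar, Grace between them cover only {H, K, N} — a naked triple. Remove those values from Liam, Carol, Ivy, Dave, Erin.
Erin has just one choice, so Erin = F. Remove F from Liam.
Liam must be G (only option left). So Dave can't be G.
So Dave = I.

I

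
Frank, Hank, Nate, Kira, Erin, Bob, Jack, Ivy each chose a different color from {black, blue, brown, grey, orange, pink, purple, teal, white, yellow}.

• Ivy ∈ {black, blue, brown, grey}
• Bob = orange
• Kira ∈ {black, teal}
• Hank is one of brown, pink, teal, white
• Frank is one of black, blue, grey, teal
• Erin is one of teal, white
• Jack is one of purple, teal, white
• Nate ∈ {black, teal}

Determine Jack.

Bob has just one choice, so Bob = orange.
The 2 variables Nate and Kira are confined to {black, teal}, which locks those values in; drop them from Frank, Hank, Erin, Jack, Ivy.
Erin must be white (only option left). So Hank, Jack can't be white.
So Jack = purple.

purple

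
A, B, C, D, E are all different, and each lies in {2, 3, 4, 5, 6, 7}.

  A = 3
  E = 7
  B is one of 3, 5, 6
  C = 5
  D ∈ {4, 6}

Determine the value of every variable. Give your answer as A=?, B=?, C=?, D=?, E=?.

A=3, B=6, C=5, D=4, E=7

A's domain is down to {3}, so A = 3. Strike 3 from B.
C has just one choice, so C = 5. Strike 5 from B.
E's domain is down to {7}, so E = 7.
B has just one choice, so B = 6. Remove 6 from D.
D has just one choice, so D = 4.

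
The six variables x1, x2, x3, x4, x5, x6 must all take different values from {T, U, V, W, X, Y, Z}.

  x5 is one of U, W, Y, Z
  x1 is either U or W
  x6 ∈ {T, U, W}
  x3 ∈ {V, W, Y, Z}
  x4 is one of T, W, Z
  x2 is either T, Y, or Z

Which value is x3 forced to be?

V

Among the 6 variables, V fits only x3 (and all 6 values in {T, U, V, W, Y, Z} must be used), so x3 = V.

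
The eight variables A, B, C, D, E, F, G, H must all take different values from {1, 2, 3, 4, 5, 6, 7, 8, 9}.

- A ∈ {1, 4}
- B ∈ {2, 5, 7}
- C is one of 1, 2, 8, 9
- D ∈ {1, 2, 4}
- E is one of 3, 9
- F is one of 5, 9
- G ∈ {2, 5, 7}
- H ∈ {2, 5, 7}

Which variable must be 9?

The 8 variables draw from only 8 values {1, 2, 3, 4, 5, 7, 8, 9}, so each is used; only E can be 3, hence E = 3.
Among the 7 still-open variables, 8 fits only C (and all 7 values in {1, 2, 4, 5, 7, 8, 9} must be used), so C = 8.
The 6 still-open variables draw from only 6 values {1, 2, 4, 5, 7, 9}, so each is used; only F can be 9, hence F = 9.

F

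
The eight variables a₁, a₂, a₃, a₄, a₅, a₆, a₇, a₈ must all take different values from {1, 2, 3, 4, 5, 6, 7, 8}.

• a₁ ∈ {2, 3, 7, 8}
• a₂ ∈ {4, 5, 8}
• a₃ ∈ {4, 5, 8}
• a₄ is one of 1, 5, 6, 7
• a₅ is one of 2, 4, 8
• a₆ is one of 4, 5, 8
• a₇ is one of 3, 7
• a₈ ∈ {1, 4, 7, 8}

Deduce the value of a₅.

2

The 8 variables together cover exactly {1, 2, 3, 4, 5, 6, 7, 8} — 8 values for 8 variables — and 6 appears only in a₄'s list, so a₄ = 6.
The 7 still-open variables together cover exactly {1, 2, 3, 4, 5, 7, 8} — 7 values for 7 variables — and 1 appears only in a₈'s list, so a₈ = 1.
a₂, a₃, a₆ between them cover only {4, 5, 8} — a naked triple. Remove those values from a₁, a₅.
So a₅ = 2.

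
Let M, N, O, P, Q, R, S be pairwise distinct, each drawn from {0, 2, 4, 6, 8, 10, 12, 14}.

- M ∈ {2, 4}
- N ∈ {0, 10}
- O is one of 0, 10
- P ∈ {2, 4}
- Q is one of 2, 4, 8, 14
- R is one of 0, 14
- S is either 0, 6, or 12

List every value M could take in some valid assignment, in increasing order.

2, 4

The 2 variables M and P are confined to {2, 4}, which locks those values in; drop them from Q.
N and O between them cover only {0, 10} — a naked pair. Remove those values from R, S.
R's domain is down to {14}, so R = 14. So Q can't be 14.
Q must be 8 (only option left).
No further eliminations apply; M can still be any of 2, 4.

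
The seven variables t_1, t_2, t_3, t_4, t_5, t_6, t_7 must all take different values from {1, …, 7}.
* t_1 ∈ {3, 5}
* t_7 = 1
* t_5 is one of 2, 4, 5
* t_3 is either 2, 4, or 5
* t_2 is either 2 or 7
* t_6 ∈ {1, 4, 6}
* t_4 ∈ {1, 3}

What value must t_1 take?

5

t_7 has just one choice, so t_7 = 1. Strike 1 from t_4, t_6.
t_4 must be 3 (only option left). Remove 3 from t_1.
So t_1 = 5.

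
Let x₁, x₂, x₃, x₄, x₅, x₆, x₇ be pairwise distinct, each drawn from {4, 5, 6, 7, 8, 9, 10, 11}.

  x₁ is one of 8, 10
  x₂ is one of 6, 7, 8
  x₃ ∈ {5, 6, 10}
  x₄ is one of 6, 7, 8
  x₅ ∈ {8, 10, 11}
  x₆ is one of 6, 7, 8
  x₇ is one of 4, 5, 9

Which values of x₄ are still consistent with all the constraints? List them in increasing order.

6, 7, 8

x₂, x₄, x₆ between them cover only {6, 7, 8} — a naked triple. Remove those values from x₁, x₃, x₅.
x₁ must be 10 (only option left). Remove 10 from x₃, x₅.
x₃ must be 5 (only option left). Strike 5 from x₇.
x₅'s domain is down to {11}, so x₅ = 11.
No further eliminations apply; x₄ can still be any of 6, 7, 8.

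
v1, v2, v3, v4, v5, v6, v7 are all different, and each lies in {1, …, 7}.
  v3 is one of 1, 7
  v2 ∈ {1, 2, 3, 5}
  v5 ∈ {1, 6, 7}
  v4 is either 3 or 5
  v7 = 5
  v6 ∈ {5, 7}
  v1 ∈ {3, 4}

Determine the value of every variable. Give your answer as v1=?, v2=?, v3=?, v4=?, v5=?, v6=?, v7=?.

v7 must be 5 (only option left). Eliminate 5 elsewhere: v2, v4, v6.
That leaves v4 = 3. Eliminate 3 elsewhere: v1, v2.
That leaves v6 = 7. So v3, v5 can't be 7.
v1's domain is down to {4}, so v1 = 4.
v3's domain is down to {1}, so v3 = 1. Eliminate 1 elsewhere: v2, v5.
v5's domain is down to {6}, so v5 = 6.
v2 has just one choice, so v2 = 2.

v1=4, v2=2, v3=1, v4=3, v5=6, v6=7, v7=5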